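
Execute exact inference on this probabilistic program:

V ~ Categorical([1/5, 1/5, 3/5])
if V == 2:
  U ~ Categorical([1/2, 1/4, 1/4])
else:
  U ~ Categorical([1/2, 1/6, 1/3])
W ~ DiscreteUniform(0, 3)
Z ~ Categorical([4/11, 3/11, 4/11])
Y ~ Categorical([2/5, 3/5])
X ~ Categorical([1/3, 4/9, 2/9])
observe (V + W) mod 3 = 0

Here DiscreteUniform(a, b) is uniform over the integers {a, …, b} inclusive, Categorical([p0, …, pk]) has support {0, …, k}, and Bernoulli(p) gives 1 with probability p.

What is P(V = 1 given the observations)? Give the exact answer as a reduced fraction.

Enumerate traces; 216 have nonzero weight after conditioning:
  (V=0, U=0, W=0, Z=0, Y=0, X=0) weight 1/825
  (V=0, U=0, W=0, Z=0, Y=0, X=1) weight 4/2475
  (V=0, U=0, W=0, Z=0, Y=0, X=2) weight 2/2475
  (V=0, U=0, W=0, Z=0, Y=1, X=0) weight 1/550
  (V=0, U=0, W=0, Z=0, Y=1, X=1) weight 2/825
  (V=0, U=0, W=0, Z=0, Y=1, X=2) weight 1/825
  (V=0, U=0, W=0, Z=1, Y=0, X=0) weight 1/1100
  (V=0, U=0, W=0, Z=1, Y=0, X=1) weight 1/825
  (V=1, U=0, W=2, Z=0, Y=0, X=0) weight 1/825
  (V=2, U=0, W=1, Z=0, Y=0, X=0) weight 1/275
  … 206 more
Group by V:
  weight(V=0) = 1/10
  weight(V=1) = 1/20
  weight(V=2) = 3/20
Total weight = 1/10 + 1/20 + 3/20 = 3/10
P(V=0 | obs) = 1/10 / 3/10 = 1/3
P(V=1 | obs) = 1/20 / 3/10 = 1/6
P(V=2 | obs) = 3/20 / 3/10 = 1/2

P(V = 1 | obs) = 1/6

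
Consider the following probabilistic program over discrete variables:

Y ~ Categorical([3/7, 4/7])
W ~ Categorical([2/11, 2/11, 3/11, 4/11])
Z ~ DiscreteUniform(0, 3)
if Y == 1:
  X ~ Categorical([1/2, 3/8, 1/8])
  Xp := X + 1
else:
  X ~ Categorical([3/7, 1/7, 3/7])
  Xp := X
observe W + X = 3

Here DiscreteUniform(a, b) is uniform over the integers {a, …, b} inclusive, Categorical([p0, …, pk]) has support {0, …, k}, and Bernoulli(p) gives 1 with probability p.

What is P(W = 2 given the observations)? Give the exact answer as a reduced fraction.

P(W = 2 | obs) = 9/35

Enumerate traces; 24 have nonzero weight after conditioning:
  (Y=0, W=1, Z=0, X=2) weight 9/1078
  (Y=0, W=1, Z=1, X=2) weight 9/1078
  (Y=0, W=1, Z=2, X=2) weight 9/1078
  (Y=0, W=1, Z=3, X=2) weight 9/1078
  (Y=0, W=2, Z=0, X=1) weight 9/2156
  (Y=0, W=2, Z=1, X=1) weight 9/2156
  (Y=0, W=2, Z=2, X=1) weight 9/2156
  (Y=0, W=2, Z=3, X=1) weight 9/2156
  (Y=0, W=3, Z=0, X=0) weight 9/539
  … 15 more
Group by W:
  weight(W=1) = 25/539
  weight(W=2) = 81/1078
  weight(W=3) = 92/539
Total weight = 25/539 + 81/1078 + 92/539 = 45/154
P(W=1 | obs) = 25/539 / 45/154 = 10/63
P(W=2 | obs) = 81/1078 / 45/154 = 9/35
P(W=3 | obs) = 92/539 / 45/154 = 184/315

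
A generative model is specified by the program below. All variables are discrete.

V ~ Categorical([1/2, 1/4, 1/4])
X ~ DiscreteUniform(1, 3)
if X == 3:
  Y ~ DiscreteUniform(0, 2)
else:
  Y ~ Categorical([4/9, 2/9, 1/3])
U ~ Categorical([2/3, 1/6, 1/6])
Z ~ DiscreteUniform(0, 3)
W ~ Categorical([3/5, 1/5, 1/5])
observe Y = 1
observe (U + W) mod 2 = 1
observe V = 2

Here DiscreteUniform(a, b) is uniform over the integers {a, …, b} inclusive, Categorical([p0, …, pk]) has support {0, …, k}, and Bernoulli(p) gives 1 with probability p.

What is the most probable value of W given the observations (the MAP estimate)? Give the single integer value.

Enumerate traces; 48 have nonzero weight after conditioning:
  (V=2, X=1, Y=1, U=0, Z=0, W=1) weight 1/1620
  (V=2, X=1, Y=1, U=0, Z=1, W=1) weight 1/1620
  (V=2, X=1, Y=1, U=0, Z=2, W=1) weight 1/1620
  (V=2, X=1, Y=1, U=0, Z=3, W=1) weight 1/1620
  (V=2, X=1, Y=1, U=1, Z=0, W=0) weight 1/2160
  (V=2, X=1, Y=1, U=1, Z=0, W=2) weight 1/6480
  (V=2, X=1, Y=1, U=1, Z=1, W=0) weight 1/2160
  (V=2, X=1, Y=1, U=1, Z=1, W=2) weight 1/6480
  … 40 more
Group by W:
  weight(W=0) = 7/1080
  weight(W=1) = 7/648
  weight(W=2) = 7/3240
Total weight = 7/1080 + 7/648 + 7/3240 = 7/360
P(W=0 | obs) = 7/1080 / 7/360 = 1/3
P(W=1 | obs) = 7/648 / 7/360 = 5/9
P(W=2 | obs) = 7/3240 / 7/360 = 1/9
argmax = 1

argmax_v P(W = v | obs) = 1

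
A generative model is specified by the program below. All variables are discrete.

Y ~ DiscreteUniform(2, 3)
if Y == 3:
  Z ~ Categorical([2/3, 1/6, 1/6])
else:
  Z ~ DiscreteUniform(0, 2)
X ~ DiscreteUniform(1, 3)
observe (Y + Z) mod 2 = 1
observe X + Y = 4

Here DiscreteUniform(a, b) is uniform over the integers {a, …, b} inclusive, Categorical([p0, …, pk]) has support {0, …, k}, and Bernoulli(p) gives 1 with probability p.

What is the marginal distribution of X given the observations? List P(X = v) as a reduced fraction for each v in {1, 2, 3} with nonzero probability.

Enumerate traces; 3 have nonzero weight after conditioning:
  (Y=2, Z=1, X=2) weight 1/18
  (Y=3, Z=0, X=1) weight 1/9
  (Y=3, Z=2, X=1) weight 1/36
Group by X:
  weight(X=1) = 5/36
  weight(X=2) = 1/18
Total weight = 5/36 + 1/18 = 7/36
P(X=1 | obs) = 5/36 / 7/36 = 5/7
P(X=2 | obs) = 1/18 / 7/36 = 2/7

P(X=1) = 5/7, P(X=2) = 2/7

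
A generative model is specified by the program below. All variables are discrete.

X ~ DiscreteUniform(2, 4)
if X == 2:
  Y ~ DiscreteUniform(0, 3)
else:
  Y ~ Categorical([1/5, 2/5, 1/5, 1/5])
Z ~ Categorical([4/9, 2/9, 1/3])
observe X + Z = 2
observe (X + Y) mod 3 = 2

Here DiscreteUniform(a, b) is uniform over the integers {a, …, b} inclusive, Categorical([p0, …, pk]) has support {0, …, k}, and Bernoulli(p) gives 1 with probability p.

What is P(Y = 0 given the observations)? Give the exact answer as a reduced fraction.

Enumerate traces; 2 have nonzero weight after conditioning:
  (X=2, Y=0, Z=0) weight 1/27
  (X=2, Y=3, Z=0) weight 1/27
Group by Y:
  weight(Y=0) = 1/27
  weight(Y=3) = 1/27
Total weight = 1/27 + 1/27 = 2/27
P(Y=0 | obs) = 1/27 / 2/27 = 1/2
P(Y=3 | obs) = 1/27 / 2/27 = 1/2

P(Y = 0 | obs) = 1/2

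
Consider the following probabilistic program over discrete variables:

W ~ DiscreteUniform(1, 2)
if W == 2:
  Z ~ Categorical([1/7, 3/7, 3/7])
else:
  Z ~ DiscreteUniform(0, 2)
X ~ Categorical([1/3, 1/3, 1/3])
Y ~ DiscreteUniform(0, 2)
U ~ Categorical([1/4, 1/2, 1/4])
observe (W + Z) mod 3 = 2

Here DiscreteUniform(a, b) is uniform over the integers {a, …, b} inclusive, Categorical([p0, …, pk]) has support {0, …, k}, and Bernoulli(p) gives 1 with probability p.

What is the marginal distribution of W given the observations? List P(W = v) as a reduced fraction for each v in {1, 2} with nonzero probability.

P(W=1) = 7/10, P(W=2) = 3/10

Enumerate traces; 54 have nonzero weight after conditioning:
  (W=1, Z=1, X=0, Y=0, U=0) weight 1/216
  (W=1, Z=1, X=0, Y=0, U=1) weight 1/108
  (W=1, Z=1, X=0, Y=0, U=2) weight 1/216
  (W=1, Z=1, X=0, Y=1, U=0) weight 1/216
  (W=1, Z=1, X=0, Y=1, U=1) weight 1/108
  (W=1, Z=1, X=0, Y=1, U=2) weight 1/216
  (W=1, Z=1, X=0, Y=2, U=0) weight 1/216
  (W=1, Z=1, X=0, Y=2, U=1) weight 1/108
  (W=2, Z=0, X=0, Y=0, U=0) weight 1/504
  … 45 more
Group by W:
  weight(W=1) = 1/6
  weight(W=2) = 1/14
Total weight = 1/6 + 1/14 = 5/21
P(W=1 | obs) = 1/6 / 5/21 = 7/10
P(W=2 | obs) = 1/14 / 5/21 = 3/10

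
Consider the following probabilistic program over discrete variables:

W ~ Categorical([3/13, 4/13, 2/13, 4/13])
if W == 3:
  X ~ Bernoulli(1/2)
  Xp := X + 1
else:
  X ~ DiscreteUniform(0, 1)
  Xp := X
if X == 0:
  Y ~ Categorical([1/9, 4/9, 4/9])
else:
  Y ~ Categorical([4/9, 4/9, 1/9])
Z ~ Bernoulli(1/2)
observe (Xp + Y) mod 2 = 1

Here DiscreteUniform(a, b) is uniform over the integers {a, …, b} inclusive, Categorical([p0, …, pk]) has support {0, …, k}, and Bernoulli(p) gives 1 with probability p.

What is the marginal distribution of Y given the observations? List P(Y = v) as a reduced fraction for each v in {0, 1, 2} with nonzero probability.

P(Y=0) = 40/117, P(Y=1) = 4/9, P(Y=2) = 25/117

Enumerate traces; 24 have nonzero weight after conditioning:
  (W=0, X=0, Y=1, Z=0) weight 1/39
  (W=0, X=0, Y=1, Z=1) weight 1/39
  (W=0, X=1, Y=0, Z=0) weight 1/39
  (W=0, X=1, Y=0, Z=1) weight 1/39
  (W=0, X=1, Y=2, Z=0) weight 1/156
  (W=0, X=1, Y=2, Z=1) weight 1/156
  (W=1, X=0, Y=1, Z=0) weight 4/117
  (W=1, X=0, Y=1, Z=1) weight 4/117
  … 16 more
Group by Y:
  weight(Y=0) = 20/117
  weight(Y=1) = 2/9
  weight(Y=2) = 25/234
Total weight = 20/117 + 2/9 + 25/234 = 1/2
P(Y=0 | obs) = 20/117 / 1/2 = 40/117
P(Y=1 | obs) = 2/9 / 1/2 = 4/9
P(Y=2 | obs) = 25/234 / 1/2 = 25/117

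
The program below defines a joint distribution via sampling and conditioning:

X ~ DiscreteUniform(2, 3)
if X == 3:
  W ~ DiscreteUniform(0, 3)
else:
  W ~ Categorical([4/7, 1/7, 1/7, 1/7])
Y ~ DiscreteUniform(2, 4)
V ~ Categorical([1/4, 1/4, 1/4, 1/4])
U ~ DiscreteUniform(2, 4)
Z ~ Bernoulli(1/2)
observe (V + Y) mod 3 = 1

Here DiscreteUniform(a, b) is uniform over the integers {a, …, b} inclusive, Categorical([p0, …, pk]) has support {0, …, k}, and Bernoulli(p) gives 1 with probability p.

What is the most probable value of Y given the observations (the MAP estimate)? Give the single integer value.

Enumerate traces; 192 have nonzero weight after conditioning:
  (X=2, W=0, Y=2, V=2, U=2, Z=0) weight 1/252
  (X=2, W=0, Y=2, V=2, U=2, Z=1) weight 1/252
  (X=2, W=0, Y=2, V=2, U=3, Z=0) weight 1/252
  (X=2, W=0, Y=2, V=2, U=3, Z=1) weight 1/252
  (X=2, W=0, Y=2, V=2, U=4, Z=0) weight 1/252
  (X=2, W=0, Y=2, V=2, U=4, Z=1) weight 1/252
  (X=2, W=0, Y=3, V=1, U=2, Z=0) weight 1/252
  (X=2, W=0, Y=3, V=1, U=2, Z=1) weight 1/252
  (X=2, W=0, Y=4, V=0, U=2, Z=0) weight 1/252
  … 183 more
Group by Y:
  weight(Y=2) = 1/12
  weight(Y=3) = 1/12
  weight(Y=4) = 1/6
Total weight = 1/12 + 1/12 + 1/6 = 1/3
P(Y=2 | obs) = 1/12 / 1/3 = 1/4
P(Y=3 | obs) = 1/12 / 1/3 = 1/4
P(Y=4 | obs) = 1/6 / 1/3 = 1/2
argmax = 4

argmax_v P(Y = v | obs) = 4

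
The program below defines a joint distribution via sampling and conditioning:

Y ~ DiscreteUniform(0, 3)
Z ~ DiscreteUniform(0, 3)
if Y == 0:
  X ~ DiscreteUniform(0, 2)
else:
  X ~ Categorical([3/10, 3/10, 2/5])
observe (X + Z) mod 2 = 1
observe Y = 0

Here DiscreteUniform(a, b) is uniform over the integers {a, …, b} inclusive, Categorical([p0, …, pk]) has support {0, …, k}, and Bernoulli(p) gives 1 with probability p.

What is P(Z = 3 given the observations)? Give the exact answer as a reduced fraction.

Enumerate traces; 6 have nonzero weight after conditioning:
  (Y=0, Z=0, X=1) weight 1/48
  (Y=0, Z=1, X=0) weight 1/48
  (Y=0, Z=1, X=2) weight 1/48
  (Y=0, Z=2, X=1) weight 1/48
  (Y=0, Z=3, X=0) weight 1/48
  (Y=0, Z=3, X=2) weight 1/48
Group by Z:
  weight(Z=0) = 1/48
  weight(Z=1) = 1/24
  weight(Z=2) = 1/48
  weight(Z=3) = 1/24
Total weight = 1/48 + 1/24 + 1/48 + 1/24 = 1/8
P(Z=0 | obs) = 1/48 / 1/8 = 1/6
P(Z=1 | obs) = 1/24 / 1/8 = 1/3
P(Z=2 | obs) = 1/48 / 1/8 = 1/6
P(Z=3 | obs) = 1/24 / 1/8 = 1/3

P(Z = 3 | obs) = 1/3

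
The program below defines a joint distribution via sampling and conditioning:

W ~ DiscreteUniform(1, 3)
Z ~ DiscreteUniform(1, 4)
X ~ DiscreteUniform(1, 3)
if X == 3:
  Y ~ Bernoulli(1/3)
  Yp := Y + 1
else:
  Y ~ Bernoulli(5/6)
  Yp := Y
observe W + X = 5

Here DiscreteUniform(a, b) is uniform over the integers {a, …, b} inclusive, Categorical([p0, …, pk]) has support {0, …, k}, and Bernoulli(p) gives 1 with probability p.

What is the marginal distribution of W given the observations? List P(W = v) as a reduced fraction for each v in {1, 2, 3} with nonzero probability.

P(W=2) = 1/2, P(W=3) = 1/2

Enumerate traces; 16 have nonzero weight after conditioning:
  (W=2, Z=1, X=3, Y=0) weight 1/54
  (W=2, Z=1, X=3, Y=1) weight 1/108
  (W=2, Z=2, X=3, Y=0) weight 1/54
  (W=2, Z=2, X=3, Y=1) weight 1/108
  (W=2, Z=3, X=3, Y=0) weight 1/54
  (W=2, Z=3, X=3, Y=1) weight 1/108
  (W=2, Z=4, X=3, Y=0) weight 1/54
  (W=2, Z=4, X=3, Y=1) weight 1/108
  (W=3, Z=1, X=2, Y=0) weight 1/216
  … 7 more
Group by W:
  weight(W=2) = 1/9
  weight(W=3) = 1/9
Total weight = 1/9 + 1/9 = 2/9
P(W=2 | obs) = 1/9 / 2/9 = 1/2
P(W=3 | obs) = 1/9 / 2/9 = 1/2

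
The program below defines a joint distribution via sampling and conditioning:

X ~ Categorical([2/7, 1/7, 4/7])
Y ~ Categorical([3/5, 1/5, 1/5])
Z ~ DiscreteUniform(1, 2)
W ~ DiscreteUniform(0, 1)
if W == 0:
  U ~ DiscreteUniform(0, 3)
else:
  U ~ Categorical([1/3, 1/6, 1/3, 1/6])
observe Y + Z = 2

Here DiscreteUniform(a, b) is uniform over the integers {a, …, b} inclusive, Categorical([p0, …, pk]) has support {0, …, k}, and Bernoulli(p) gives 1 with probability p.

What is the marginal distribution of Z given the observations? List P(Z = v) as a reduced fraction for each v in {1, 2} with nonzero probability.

P(Z=1) = 1/4, P(Z=2) = 3/4

Enumerate traces; 48 have nonzero weight after conditioning:
  (X=0, Y=0, Z=2, W=0, U=0) weight 3/280
  (X=0, Y=0, Z=2, W=0, U=1) weight 3/280
  (X=0, Y=0, Z=2, W=0, U=2) weight 3/280
  (X=0, Y=0, Z=2, W=0, U=3) weight 3/280
  (X=0, Y=0, Z=2, W=1, U=0) weight 1/70
  (X=0, Y=0, Z=2, W=1, U=1) weight 1/140
  (X=0, Y=0, Z=2, W=1, U=2) weight 1/70
  (X=0, Y=0, Z=2, W=1, U=3) weight 1/140
  (X=0, Y=1, Z=1, W=0, U=0) weight 1/280
  … 39 more
Group by Z:
  weight(Z=1) = 1/10
  weight(Z=2) = 3/10
Total weight = 1/10 + 3/10 = 2/5
P(Z=1 | obs) = 1/10 / 2/5 = 1/4
P(Z=2 | obs) = 3/10 / 2/5 = 3/4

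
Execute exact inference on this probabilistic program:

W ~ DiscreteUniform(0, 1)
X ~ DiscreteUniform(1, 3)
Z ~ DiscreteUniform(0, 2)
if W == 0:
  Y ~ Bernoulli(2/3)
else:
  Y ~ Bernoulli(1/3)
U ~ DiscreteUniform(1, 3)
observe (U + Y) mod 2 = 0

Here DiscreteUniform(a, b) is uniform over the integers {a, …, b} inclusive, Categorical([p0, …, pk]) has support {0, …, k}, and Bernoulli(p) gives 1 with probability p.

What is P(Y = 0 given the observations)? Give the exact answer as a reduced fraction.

P(Y = 0 | obs) = 1/3

Enumerate traces; 54 have nonzero weight after conditioning:
  (W=0, X=1, Z=0, Y=0, U=2) weight 1/162
  (W=0, X=1, Z=0, Y=1, U=1) weight 1/81
  (W=0, X=1, Z=0, Y=1, U=3) weight 1/81
  (W=0, X=1, Z=1, Y=0, U=2) weight 1/162
  (W=0, X=1, Z=1, Y=1, U=1) weight 1/81
  (W=0, X=1, Z=1, Y=1, U=3) weight 1/81
  (W=0, X=1, Z=2, Y=0, U=2) weight 1/162
  (W=0, X=1, Z=2, Y=1, U=1) weight 1/81
  … 46 more
Group by Y:
  weight(Y=0) = 1/6
  weight(Y=1) = 1/3
Total weight = 1/6 + 1/3 = 1/2
P(Y=0 | obs) = 1/6 / 1/2 = 1/3
P(Y=1 | obs) = 1/3 / 1/2 = 2/3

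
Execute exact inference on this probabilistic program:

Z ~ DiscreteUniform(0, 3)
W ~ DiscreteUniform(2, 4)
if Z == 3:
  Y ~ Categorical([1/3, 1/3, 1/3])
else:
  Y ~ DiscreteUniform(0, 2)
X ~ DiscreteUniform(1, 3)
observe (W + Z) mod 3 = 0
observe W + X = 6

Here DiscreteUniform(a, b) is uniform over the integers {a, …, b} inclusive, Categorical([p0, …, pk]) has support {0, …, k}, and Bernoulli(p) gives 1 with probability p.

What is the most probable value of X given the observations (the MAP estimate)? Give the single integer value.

argmax_v P(X = v | obs) = 3

Enumerate traces; 9 have nonzero weight after conditioning:
  (Z=0, W=3, Y=0, X=3) weight 1/108
  (Z=0, W=3, Y=1, X=3) weight 1/108
  (Z=0, W=3, Y=2, X=3) weight 1/108
  (Z=2, W=4, Y=0, X=2) weight 1/108
  (Z=2, W=4, Y=1, X=2) weight 1/108
  (Z=2, W=4, Y=2, X=2) weight 1/108
  (Z=3, W=3, Y=0, X=3) weight 1/108
  (Z=3, W=3, Y=1, X=3) weight 1/108
  … 1 more
Group by X:
  weight(X=2) = 1/36
  weight(X=3) = 1/18
Total weight = 1/36 + 1/18 = 1/12
P(X=2 | obs) = 1/36 / 1/12 = 1/3
P(X=3 | obs) = 1/18 / 1/12 = 2/3
argmax = 3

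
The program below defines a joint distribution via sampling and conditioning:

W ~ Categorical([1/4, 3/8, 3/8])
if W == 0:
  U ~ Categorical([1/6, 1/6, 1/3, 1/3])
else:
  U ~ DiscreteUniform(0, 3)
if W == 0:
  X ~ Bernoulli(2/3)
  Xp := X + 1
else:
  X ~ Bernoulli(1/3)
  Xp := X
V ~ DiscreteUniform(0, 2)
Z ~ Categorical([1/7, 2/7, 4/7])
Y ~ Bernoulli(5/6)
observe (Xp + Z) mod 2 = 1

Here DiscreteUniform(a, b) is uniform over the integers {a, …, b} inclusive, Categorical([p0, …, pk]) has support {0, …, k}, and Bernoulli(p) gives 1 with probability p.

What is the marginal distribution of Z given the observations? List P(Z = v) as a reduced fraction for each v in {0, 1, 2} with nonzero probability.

Enumerate traces; 216 have nonzero weight after conditioning:
  (W=0, U=0, X=0, V=0, Z=0, Y=0) weight 1/9072
  (W=0, U=0, X=0, V=0, Z=0, Y=1) weight 5/9072
  (W=0, U=0, X=0, V=0, Z=2, Y=0) weight 1/2268
  (W=0, U=0, X=0, V=0, Z=2, Y=1) weight 5/2268
  (W=0, U=0, X=0, V=1, Z=0, Y=0) weight 1/9072
  (W=0, U=0, X=0, V=1, Z=0, Y=1) weight 5/9072
  (W=0, U=0, X=0, V=1, Z=2, Y=0) weight 1/2268
  (W=0, U=0, X=0, V=1, Z=2, Y=1) weight 5/2268
  (W=0, U=0, X=1, V=0, Z=1, Y=0) weight 1/2268
  … 207 more
Group by Z:
  weight(Z=0) = 1/21
  weight(Z=1) = 4/21
  weight(Z=2) = 4/21
Total weight = 1/21 + 4/21 + 4/21 = 3/7
P(Z=0 | obs) = 1/21 / 3/7 = 1/9
P(Z=1 | obs) = 4/21 / 3/7 = 4/9
P(Z=2 | obs) = 4/21 / 3/7 = 4/9

P(Z=0) = 1/9, P(Z=1) = 4/9, P(Z=2) = 4/9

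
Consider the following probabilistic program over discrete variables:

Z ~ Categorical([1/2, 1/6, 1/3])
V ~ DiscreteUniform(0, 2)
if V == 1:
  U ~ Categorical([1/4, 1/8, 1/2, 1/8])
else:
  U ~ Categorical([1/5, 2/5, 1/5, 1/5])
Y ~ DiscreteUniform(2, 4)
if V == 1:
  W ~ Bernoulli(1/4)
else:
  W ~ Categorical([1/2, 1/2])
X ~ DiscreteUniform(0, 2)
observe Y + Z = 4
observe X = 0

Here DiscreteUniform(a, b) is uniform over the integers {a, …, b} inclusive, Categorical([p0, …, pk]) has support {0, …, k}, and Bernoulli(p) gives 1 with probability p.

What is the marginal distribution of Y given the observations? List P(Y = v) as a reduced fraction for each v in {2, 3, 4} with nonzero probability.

P(Y=2) = 1/3, P(Y=3) = 1/6, P(Y=4) = 1/2

Enumerate traces; 72 have nonzero weight after conditioning:
  (Z=0, V=0, U=0, Y=4, W=0, X=0) weight 1/540
  (Z=0, V=0, U=0, Y=4, W=1, X=0) weight 1/540
  (Z=0, V=0, U=1, Y=4, W=0, X=0) weight 1/270
  (Z=0, V=0, U=1, Y=4, W=1, X=0) weight 1/270
  (Z=0, V=0, U=2, Y=4, W=0, X=0) weight 1/540
  (Z=0, V=0, U=2, Y=4, W=1, X=0) weight 1/540
  (Z=0, V=0, U=3, Y=4, W=0, X=0) weight 1/540
  (Z=0, V=0, U=3, Y=4, W=1, X=0) weight 1/540
  (Z=1, V=0, U=0, Y=3, W=0, X=0) weight 1/1620
  (Z=2, V=0, U=0, Y=2, W=0, X=0) weight 1/810
  … 62 more
Group by Y:
  weight(Y=2) = 1/27
  weight(Y=3) = 1/54
  weight(Y=4) = 1/18
Total weight = 1/27 + 1/54 + 1/18 = 1/9
P(Y=2 | obs) = 1/27 / 1/9 = 1/3
P(Y=3 | obs) = 1/54 / 1/9 = 1/6
P(Y=4 | obs) = 1/18 / 1/9 = 1/2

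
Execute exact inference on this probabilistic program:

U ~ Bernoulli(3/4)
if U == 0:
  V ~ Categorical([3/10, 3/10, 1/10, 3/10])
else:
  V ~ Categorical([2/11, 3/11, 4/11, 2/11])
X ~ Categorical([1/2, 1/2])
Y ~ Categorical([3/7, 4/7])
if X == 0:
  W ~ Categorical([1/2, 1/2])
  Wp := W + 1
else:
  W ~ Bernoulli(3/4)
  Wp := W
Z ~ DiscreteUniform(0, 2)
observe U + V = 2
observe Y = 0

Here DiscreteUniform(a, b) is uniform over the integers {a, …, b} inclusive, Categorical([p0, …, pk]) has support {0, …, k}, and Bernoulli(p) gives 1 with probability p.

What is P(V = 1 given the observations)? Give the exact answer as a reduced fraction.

P(V = 1 | obs) = 90/101

Enumerate traces; 24 have nonzero weight after conditioning:
  (U=0, V=2, X=0, Y=0, W=0, Z=0) weight 1/1120
  (U=0, V=2, X=0, Y=0, W=0, Z=1) weight 1/1120
  (U=0, V=2, X=0, Y=0, W=0, Z=2) weight 1/1120
  (U=0, V=2, X=0, Y=0, W=1, Z=0) weight 1/1120
  (U=0, V=2, X=0, Y=0, W=1, Z=1) weight 1/1120
  (U=0, V=2, X=0, Y=0, W=1, Z=2) weight 1/1120
  (U=0, V=2, X=1, Y=0, W=0, Z=0) weight 1/2240
  (U=0, V=2, X=1, Y=0, W=0, Z=1) weight 1/2240
  (U=1, V=1, X=0, Y=0, W=0, Z=0) weight 9/1232
  … 15 more
Group by V:
  weight(V=1) = 27/308
  weight(V=2) = 3/280
Total weight = 27/308 + 3/280 = 303/3080
P(V=1 | obs) = 27/308 / 303/3080 = 90/101
P(V=2 | obs) = 3/280 / 303/3080 = 11/101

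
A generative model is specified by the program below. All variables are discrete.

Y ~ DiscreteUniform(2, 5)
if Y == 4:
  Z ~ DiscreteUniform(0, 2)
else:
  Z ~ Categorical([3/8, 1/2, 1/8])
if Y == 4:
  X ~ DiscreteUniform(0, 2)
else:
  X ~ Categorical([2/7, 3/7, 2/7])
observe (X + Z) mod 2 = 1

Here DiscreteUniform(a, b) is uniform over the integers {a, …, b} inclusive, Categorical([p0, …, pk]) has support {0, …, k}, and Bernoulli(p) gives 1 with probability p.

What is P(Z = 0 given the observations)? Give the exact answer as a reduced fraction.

P(Z = 0 | obs) = 299/980

Enumerate traces; 16 have nonzero weight after conditioning:
  (Y=2, Z=0, X=1) weight 9/224
  (Y=2, Z=1, X=0) weight 1/28
  (Y=2, Z=1, X=2) weight 1/28
  (Y=2, Z=2, X=1) weight 3/224
  (Y=3, Z=0, X=1) weight 9/224
  (Y=3, Z=1, X=0) weight 1/28
  (Y=3, Z=1, X=2) weight 1/28
  (Y=3, Z=2, X=1) weight 3/224
  … 8 more
Group by Z:
  weight(Z=0) = 299/2016
  weight(Z=1) = 17/63
  weight(Z=2) = 137/2016
Total weight = 299/2016 + 17/63 + 137/2016 = 35/72
P(Z=0 | obs) = 299/2016 / 35/72 = 299/980
P(Z=1 | obs) = 17/63 / 35/72 = 136/245
P(Z=2 | obs) = 137/2016 / 35/72 = 137/980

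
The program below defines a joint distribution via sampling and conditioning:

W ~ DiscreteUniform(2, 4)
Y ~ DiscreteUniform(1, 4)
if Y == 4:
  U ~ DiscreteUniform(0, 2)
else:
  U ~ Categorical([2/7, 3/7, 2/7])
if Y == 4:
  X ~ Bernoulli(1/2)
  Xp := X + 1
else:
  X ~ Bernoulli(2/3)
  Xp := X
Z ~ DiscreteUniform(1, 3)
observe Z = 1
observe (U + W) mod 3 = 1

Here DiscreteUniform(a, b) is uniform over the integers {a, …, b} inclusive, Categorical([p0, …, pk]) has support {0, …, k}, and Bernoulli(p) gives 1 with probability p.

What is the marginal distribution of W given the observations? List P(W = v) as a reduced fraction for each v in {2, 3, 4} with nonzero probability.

Enumerate traces; 24 have nonzero weight after conditioning:
  (W=2, Y=1, U=2, X=0, Z=1) weight 1/378
  (W=2, Y=1, U=2, X=1, Z=1) weight 1/189
  (W=2, Y=2, U=2, X=0, Z=1) weight 1/378
  (W=2, Y=2, U=2, X=1, Z=1) weight 1/189
  (W=2, Y=3, U=2, X=0, Z=1) weight 1/378
  (W=2, Y=3, U=2, X=1, Z=1) weight 1/189
  (W=2, Y=4, U=2, X=0, Z=1) weight 1/216
  (W=2, Y=4, U=2, X=1, Z=1) weight 1/216
  (W=3, Y=1, U=1, X=0, Z=1) weight 1/252
  (W=4, Y=1, U=0, X=0, Z=1) weight 1/378
  … 14 more
Group by W:
  weight(W=2) = 25/756
  weight(W=3) = 17/378
  weight(W=4) = 25/756
Total weight = 25/756 + 17/378 + 25/756 = 1/9
P(W=2 | obs) = 25/756 / 1/9 = 25/84
P(W=3 | obs) = 17/378 / 1/9 = 17/42
P(W=4 | obs) = 25/756 / 1/9 = 25/84

P(W=2) = 25/84, P(W=3) = 17/42, P(W=4) = 25/84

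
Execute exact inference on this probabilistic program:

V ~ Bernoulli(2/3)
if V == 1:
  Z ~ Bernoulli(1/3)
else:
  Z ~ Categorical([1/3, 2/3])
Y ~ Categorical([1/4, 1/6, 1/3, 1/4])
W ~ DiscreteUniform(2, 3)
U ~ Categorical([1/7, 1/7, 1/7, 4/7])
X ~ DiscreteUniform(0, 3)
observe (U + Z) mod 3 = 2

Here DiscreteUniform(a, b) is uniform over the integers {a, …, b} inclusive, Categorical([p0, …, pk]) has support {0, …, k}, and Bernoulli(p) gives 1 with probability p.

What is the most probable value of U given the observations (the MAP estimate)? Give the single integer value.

argmax_v P(U = v | obs) = 2

Enumerate traces; 128 have nonzero weight after conditioning:
  (V=0, Z=0, Y=0, W=2, U=2, X=0) weight 1/2016
  (V=0, Z=0, Y=0, W=2, U=2, X=1) weight 1/2016
  (V=0, Z=0, Y=0, W=2, U=2, X=2) weight 1/2016
  (V=0, Z=0, Y=0, W=2, U=2, X=3) weight 1/2016
  (V=0, Z=0, Y=0, W=3, U=2, X=0) weight 1/2016
  (V=0, Z=0, Y=0, W=3, U=2, X=1) weight 1/2016
  (V=0, Z=0, Y=0, W=3, U=2, X=2) weight 1/2016
  (V=0, Z=0, Y=0, W=3, U=2, X=3) weight 1/2016
  (V=0, Z=1, Y=0, W=2, U=1, X=0) weight 1/1008
  … 119 more
Group by U:
  weight(U=1) = 4/63
  weight(U=2) = 5/63
Total weight = 4/63 + 5/63 = 1/7
P(U=1 | obs) = 4/63 / 1/7 = 4/9
P(U=2 | obs) = 5/63 / 1/7 = 5/9
argmax = 2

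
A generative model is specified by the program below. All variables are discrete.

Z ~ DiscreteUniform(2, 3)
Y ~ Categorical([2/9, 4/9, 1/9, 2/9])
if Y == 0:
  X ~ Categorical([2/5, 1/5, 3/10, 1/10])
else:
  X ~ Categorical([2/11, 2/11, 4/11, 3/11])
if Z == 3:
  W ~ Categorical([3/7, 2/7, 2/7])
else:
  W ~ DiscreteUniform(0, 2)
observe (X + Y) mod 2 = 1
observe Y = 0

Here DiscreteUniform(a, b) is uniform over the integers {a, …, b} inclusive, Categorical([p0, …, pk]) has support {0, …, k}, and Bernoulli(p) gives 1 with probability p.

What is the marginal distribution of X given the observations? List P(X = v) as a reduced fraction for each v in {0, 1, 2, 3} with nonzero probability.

P(X=1) = 2/3, P(X=3) = 1/3

Enumerate traces; 12 have nonzero weight after conditioning:
  (Z=2, Y=0, X=1, W=0) weight 1/135
  (Z=2, Y=0, X=1, W=1) weight 1/135
  (Z=2, Y=0, X=1, W=2) weight 1/135
  (Z=2, Y=0, X=3, W=0) weight 1/270
  (Z=2, Y=0, X=3, W=1) weight 1/270
  (Z=2, Y=0, X=3, W=2) weight 1/270
  (Z=3, Y=0, X=1, W=0) weight 1/105
  (Z=3, Y=0, X=1, W=1) weight 2/315
  … 4 more
Group by X:
  weight(X=1) = 2/45
  weight(X=3) = 1/45
Total weight = 2/45 + 1/45 = 1/15
P(X=1 | obs) = 2/45 / 1/15 = 2/3
P(X=3 | obs) = 1/45 / 1/15 = 1/3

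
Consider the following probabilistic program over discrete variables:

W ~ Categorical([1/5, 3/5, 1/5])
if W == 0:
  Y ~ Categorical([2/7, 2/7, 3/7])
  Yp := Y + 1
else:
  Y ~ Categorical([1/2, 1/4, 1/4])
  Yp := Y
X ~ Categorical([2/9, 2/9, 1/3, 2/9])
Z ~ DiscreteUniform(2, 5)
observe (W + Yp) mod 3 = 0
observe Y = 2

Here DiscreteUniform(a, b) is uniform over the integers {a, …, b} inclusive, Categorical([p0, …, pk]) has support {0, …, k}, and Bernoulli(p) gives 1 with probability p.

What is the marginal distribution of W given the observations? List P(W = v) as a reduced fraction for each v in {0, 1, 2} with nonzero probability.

Enumerate traces; 32 have nonzero weight after conditioning:
  (W=0, Y=2, X=0, Z=2) weight 1/210
  (W=0, Y=2, X=0, Z=3) weight 1/210
  (W=0, Y=2, X=0, Z=4) weight 1/210
  (W=0, Y=2, X=0, Z=5) weight 1/210
  (W=0, Y=2, X=1, Z=2) weight 1/210
  (W=0, Y=2, X=1, Z=3) weight 1/210
  (W=0, Y=2, X=1, Z=4) weight 1/210
  (W=0, Y=2, X=1, Z=5) weight 1/210
  (W=1, Y=2, X=0, Z=2) weight 1/120
  … 23 more
Group by W:
  weight(W=0) = 3/35
  weight(W=1) = 3/20
Total weight = 3/35 + 3/20 = 33/140
P(W=0 | obs) = 3/35 / 33/140 = 4/11
P(W=1 | obs) = 3/20 / 33/140 = 7/11

P(W=0) = 4/11, P(W=1) = 7/11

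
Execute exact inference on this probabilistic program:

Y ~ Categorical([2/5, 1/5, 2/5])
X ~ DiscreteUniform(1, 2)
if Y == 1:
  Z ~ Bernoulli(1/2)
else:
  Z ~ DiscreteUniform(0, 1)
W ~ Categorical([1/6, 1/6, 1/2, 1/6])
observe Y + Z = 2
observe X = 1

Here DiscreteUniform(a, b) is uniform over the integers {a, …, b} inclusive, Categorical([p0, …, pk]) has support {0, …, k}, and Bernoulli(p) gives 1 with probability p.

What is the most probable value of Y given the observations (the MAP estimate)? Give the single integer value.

argmax_v P(Y = v | obs) = 2

Enumerate traces; 8 have nonzero weight after conditioning:
  (Y=1, X=1, Z=1, W=0) weight 1/120
  (Y=1, X=1, Z=1, W=1) weight 1/120
  (Y=1, X=1, Z=1, W=2) weight 1/40
  (Y=1, X=1, Z=1, W=3) weight 1/120
  (Y=2, X=1, Z=0, W=0) weight 1/60
  (Y=2, X=1, Z=0, W=1) weight 1/60
  (Y=2, X=1, Z=0, W=2) weight 1/20
  (Y=2, X=1, Z=0, W=3) weight 1/60
Group by Y:
  weight(Y=1) = 1/20
  weight(Y=2) = 1/10
Total weight = 1/20 + 1/10 = 3/20
P(Y=1 | obs) = 1/20 / 3/20 = 1/3
P(Y=2 | obs) = 1/10 / 3/20 = 2/3
argmax = 2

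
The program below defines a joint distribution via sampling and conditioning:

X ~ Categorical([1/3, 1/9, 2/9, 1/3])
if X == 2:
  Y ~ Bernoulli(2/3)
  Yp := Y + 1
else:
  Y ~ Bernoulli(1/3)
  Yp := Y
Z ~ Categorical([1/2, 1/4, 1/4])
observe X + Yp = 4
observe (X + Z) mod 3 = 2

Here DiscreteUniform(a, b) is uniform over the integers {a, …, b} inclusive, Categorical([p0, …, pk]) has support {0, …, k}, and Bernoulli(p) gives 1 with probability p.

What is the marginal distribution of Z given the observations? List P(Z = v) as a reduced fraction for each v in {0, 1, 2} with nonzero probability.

Enumerate traces; 2 have nonzero weight after conditioning:
  (X=2, Y=1, Z=0) weight 2/27
  (X=3, Y=1, Z=2) weight 1/36
Group by Z:
  weight(Z=0) = 2/27
  weight(Z=2) = 1/36
Total weight = 2/27 + 1/36 = 11/108
P(Z=0 | obs) = 2/27 / 11/108 = 8/11
P(Z=2 | obs) = 1/36 / 11/108 = 3/11

P(Z=0) = 8/11, P(Z=2) = 3/11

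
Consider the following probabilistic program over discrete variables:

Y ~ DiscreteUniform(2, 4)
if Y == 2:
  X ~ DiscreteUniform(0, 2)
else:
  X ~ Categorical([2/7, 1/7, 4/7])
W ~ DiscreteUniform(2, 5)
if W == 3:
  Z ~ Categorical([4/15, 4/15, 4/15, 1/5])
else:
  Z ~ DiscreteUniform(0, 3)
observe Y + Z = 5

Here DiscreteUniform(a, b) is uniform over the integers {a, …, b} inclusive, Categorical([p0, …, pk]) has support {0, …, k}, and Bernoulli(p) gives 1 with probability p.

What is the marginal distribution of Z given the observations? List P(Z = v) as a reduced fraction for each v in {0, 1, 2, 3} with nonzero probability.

Enumerate traces; 36 have nonzero weight after conditioning:
  (Y=2, X=0, W=2, Z=3) weight 1/144
  (Y=2, X=0, W=3, Z=3) weight 1/180
  (Y=2, X=0, W=4, Z=3) weight 1/144
  (Y=2, X=0, W=5, Z=3) weight 1/144
  (Y=2, X=1, W=2, Z=3) weight 1/144
  (Y=2, X=1, W=3, Z=3) weight 1/180
  (Y=2, X=1, W=4, Z=3) weight 1/144
  (Y=2, X=1, W=5, Z=3) weight 1/144
  (Y=3, X=0, W=2, Z=2) weight 1/168
  (Y=4, X=0, W=2, Z=1) weight 1/168
  … 26 more
Group by Z:
  weight(Z=1) = 61/720
  weight(Z=2) = 61/720
  weight(Z=3) = 19/240
Total weight = 61/720 + 61/720 + 19/240 = 179/720
P(Z=1 | obs) = 61/720 / 179/720 = 61/179
P(Z=2 | obs) = 61/720 / 179/720 = 61/179
P(Z=3 | obs) = 19/240 / 179/720 = 57/179

P(Z=1) = 61/179, P(Z=2) = 61/179, P(Z=3) = 57/179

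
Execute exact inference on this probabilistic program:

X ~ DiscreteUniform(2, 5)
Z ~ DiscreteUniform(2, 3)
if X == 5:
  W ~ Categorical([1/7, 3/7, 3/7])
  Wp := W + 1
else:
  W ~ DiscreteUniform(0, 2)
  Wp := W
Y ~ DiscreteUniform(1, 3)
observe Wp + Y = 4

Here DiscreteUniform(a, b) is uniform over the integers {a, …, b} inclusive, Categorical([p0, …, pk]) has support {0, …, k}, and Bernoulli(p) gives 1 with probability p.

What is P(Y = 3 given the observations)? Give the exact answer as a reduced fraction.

Enumerate traces; 18 have nonzero weight after conditioning:
  (X=2, Z=2, W=1, Y=3) weight 1/72
  (X=2, Z=2, W=2, Y=2) weight 1/72
  (X=2, Z=3, W=1, Y=3) weight 1/72
  (X=2, Z=3, W=2, Y=2) weight 1/72
  (X=3, Z=2, W=1, Y=3) weight 1/72
  (X=3, Z=2, W=2, Y=2) weight 1/72
  (X=3, Z=3, W=1, Y=3) weight 1/72
  (X=3, Z=3, W=2, Y=2) weight 1/72
  (X=5, Z=2, W=2, Y=1) weight 1/56
  … 9 more
Group by Y:
  weight(Y=1) = 1/28
  weight(Y=2) = 5/42
  weight(Y=3) = 2/21
Total weight = 1/28 + 5/42 + 2/21 = 1/4
P(Y=1 | obs) = 1/28 / 1/4 = 1/7
P(Y=2 | obs) = 5/42 / 1/4 = 10/21
P(Y=3 | obs) = 2/21 / 1/4 = 8/21

P(Y = 3 | obs) = 8/21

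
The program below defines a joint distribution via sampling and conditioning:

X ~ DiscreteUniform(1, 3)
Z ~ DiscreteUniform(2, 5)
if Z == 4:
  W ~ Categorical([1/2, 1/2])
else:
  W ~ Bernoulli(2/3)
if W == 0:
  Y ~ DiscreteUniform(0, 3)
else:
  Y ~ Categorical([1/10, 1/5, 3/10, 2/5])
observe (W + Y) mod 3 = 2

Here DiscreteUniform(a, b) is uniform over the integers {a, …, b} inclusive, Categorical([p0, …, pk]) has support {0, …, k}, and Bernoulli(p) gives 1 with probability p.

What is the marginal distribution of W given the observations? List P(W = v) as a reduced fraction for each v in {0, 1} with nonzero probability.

Enumerate traces; 24 have nonzero weight after conditioning:
  (X=1, Z=2, W=0, Y=2) weight 1/144
  (X=1, Z=2, W=1, Y=1) weight 1/90
  (X=1, Z=3, W=0, Y=2) weight 1/144
  (X=1, Z=3, W=1, Y=1) weight 1/90
  (X=1, Z=4, W=0, Y=2) weight 1/96
  (X=1, Z=4, W=1, Y=1) weight 1/120
  (X=1, Z=5, W=0, Y=2) weight 1/144
  (X=1, Z=5, W=1, Y=1) weight 1/90
  … 16 more
Group by W:
  weight(W=0) = 3/32
  weight(W=1) = 1/8
Total weight = 3/32 + 1/8 = 7/32
P(W=0 | obs) = 3/32 / 7/32 = 3/7
P(W=1 | obs) = 1/8 / 7/32 = 4/7

P(W=0) = 3/7, P(W=1) = 4/7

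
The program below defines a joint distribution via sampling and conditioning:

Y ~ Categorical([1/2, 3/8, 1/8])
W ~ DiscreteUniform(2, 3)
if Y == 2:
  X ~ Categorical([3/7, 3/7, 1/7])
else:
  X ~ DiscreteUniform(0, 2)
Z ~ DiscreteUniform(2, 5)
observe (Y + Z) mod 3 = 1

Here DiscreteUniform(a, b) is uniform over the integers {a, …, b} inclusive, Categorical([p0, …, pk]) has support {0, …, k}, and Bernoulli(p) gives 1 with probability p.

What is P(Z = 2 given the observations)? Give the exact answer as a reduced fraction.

Enumerate traces; 24 have nonzero weight after conditioning:
  (Y=0, W=2, X=0, Z=4) weight 1/48
  (Y=0, W=2, X=1, Z=4) weight 1/48
  (Y=0, W=2, X=2, Z=4) weight 1/48
  (Y=0, W=3, X=0, Z=4) weight 1/48
  (Y=0, W=3, X=1, Z=4) weight 1/48
  (Y=0, W=3, X=2, Z=4) weight 1/48
  (Y=1, W=2, X=0, Z=3) weight 1/64
  (Y=1, W=2, X=1, Z=3) weight 1/64
  (Y=2, W=2, X=0, Z=2) weight 3/448
  (Y=2, W=2, X=0, Z=5) weight 3/448
  … 14 more
Group by Z:
  weight(Z=2) = 1/32
  weight(Z=3) = 3/32
  weight(Z=4) = 1/8
  weight(Z=5) = 1/32
Total weight = 1/32 + 3/32 + 1/8 + 1/32 = 9/32
P(Z=2 | obs) = 1/32 / 9/32 = 1/9
P(Z=3 | obs) = 3/32 / 9/32 = 1/3
P(Z=4 | obs) = 1/8 / 9/32 = 4/9
P(Z=5 | obs) = 1/32 / 9/32 = 1/9

P(Z = 2 | obs) = 1/9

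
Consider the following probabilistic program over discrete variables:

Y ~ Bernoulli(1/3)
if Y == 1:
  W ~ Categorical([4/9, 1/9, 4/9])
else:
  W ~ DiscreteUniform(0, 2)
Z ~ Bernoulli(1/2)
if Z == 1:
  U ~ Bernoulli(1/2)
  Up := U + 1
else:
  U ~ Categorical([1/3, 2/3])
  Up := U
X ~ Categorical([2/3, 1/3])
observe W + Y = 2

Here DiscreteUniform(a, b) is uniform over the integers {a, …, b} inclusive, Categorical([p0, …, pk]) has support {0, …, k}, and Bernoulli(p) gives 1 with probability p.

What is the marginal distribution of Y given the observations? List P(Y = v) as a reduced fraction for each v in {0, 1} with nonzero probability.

P(Y=0) = 6/7, P(Y=1) = 1/7

Enumerate traces; 16 have nonzero weight after conditioning:
  (Y=0, W=2, Z=0, U=0, X=0) weight 2/81
  (Y=0, W=2, Z=0, U=0, X=1) weight 1/81
  (Y=0, W=2, Z=0, U=1, X=0) weight 4/81
  (Y=0, W=2, Z=0, U=1, X=1) weight 2/81
  (Y=0, W=2, Z=1, U=0, X=0) weight 1/27
  (Y=0, W=2, Z=1, U=0, X=1) weight 1/54
  (Y=0, W=2, Z=1, U=1, X=0) weight 1/27
  (Y=0, W=2, Z=1, U=1, X=1) weight 1/54
  (Y=1, W=1, Z=0, U=0, X=0) weight 1/243
  … 7 more
Group by Y:
  weight(Y=0) = 2/9
  weight(Y=1) = 1/27
Total weight = 2/9 + 1/27 = 7/27
P(Y=0 | obs) = 2/9 / 7/27 = 6/7
P(Y=1 | obs) = 1/27 / 7/27 = 1/7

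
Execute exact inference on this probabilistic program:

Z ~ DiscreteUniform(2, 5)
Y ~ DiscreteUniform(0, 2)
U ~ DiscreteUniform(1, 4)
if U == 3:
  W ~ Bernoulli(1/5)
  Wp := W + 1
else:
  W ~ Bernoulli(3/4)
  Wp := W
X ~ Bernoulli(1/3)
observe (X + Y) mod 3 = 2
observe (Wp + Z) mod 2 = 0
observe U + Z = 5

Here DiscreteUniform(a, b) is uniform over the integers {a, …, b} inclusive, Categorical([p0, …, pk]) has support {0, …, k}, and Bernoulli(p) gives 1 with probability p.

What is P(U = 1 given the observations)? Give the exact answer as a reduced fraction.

Enumerate traces; 6 have nonzero weight after conditioning:
  (Z=2, Y=1, U=3, W=1, X=1) weight 1/720
  (Z=2, Y=2, U=3, W=1, X=0) weight 1/360
  (Z=3, Y=1, U=2, W=1, X=1) weight 1/192
  (Z=3, Y=2, U=2, W=1, X=0) weight 1/96
  (Z=4, Y=1, U=1, W=0, X=1) weight 1/576
  (Z=4, Y=2, U=1, W=0, X=0) weight 1/288
Group by U:
  weight(U=1) = 1/192
  weight(U=2) = 1/64
  weight(U=3) = 1/240
Total weight = 1/192 + 1/64 + 1/240 = 1/40
P(U=1 | obs) = 1/192 / 1/40 = 5/24
P(U=2 | obs) = 1/64 / 1/40 = 5/8
P(U=3 | obs) = 1/240 / 1/40 = 1/6

P(U = 1 | obs) = 5/24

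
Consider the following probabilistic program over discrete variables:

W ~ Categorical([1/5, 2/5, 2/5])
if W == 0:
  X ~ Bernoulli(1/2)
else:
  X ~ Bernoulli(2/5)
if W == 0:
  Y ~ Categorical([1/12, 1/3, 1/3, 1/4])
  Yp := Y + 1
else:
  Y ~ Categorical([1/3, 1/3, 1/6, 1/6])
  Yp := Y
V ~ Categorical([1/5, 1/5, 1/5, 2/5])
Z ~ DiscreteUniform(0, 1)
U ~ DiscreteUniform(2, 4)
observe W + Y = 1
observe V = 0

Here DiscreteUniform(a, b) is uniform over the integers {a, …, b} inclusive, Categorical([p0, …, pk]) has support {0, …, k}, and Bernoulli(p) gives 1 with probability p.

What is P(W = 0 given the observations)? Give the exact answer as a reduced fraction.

Enumerate traces; 24 have nonzero weight after conditioning:
  (W=0, X=0, Y=1, V=0, Z=0, U=2) weight 1/900
  (W=0, X=0, Y=1, V=0, Z=0, U=3) weight 1/900
  (W=0, X=0, Y=1, V=0, Z=0, U=4) weight 1/900
  (W=0, X=0, Y=1, V=0, Z=1, U=2) weight 1/900
  (W=0, X=0, Y=1, V=0, Z=1, U=3) weight 1/900
  (W=0, X=0, Y=1, V=0, Z=1, U=4) weight 1/900
  (W=0, X=1, Y=1, V=0, Z=0, U=2) weight 1/900
  (W=0, X=1, Y=1, V=0, Z=0, U=3) weight 1/900
  (W=1, X=0, Y=0, V=0, Z=0, U=2) weight 1/375
  … 15 more
Group by W:
  weight(W=0) = 1/75
  weight(W=1) = 2/75
Total weight = 1/75 + 2/75 = 1/25
P(W=0 | obs) = 1/75 / 1/25 = 1/3
P(W=1 | obs) = 2/75 / 1/25 = 2/3

P(W = 0 | obs) = 1/3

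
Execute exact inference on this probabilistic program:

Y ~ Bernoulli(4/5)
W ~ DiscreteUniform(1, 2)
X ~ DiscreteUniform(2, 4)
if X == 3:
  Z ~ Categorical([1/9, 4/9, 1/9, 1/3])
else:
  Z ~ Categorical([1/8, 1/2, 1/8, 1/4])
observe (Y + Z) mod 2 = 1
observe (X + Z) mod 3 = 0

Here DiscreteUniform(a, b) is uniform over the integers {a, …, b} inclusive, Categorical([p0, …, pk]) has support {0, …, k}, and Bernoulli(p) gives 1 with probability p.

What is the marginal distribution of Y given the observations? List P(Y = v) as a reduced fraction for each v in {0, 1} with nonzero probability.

Enumerate traces; 8 have nonzero weight after conditioning:
  (Y=0, W=1, X=2, Z=1) weight 1/60
  (Y=0, W=1, X=3, Z=3) weight 1/90
  (Y=0, W=2, X=2, Z=1) weight 1/60
  (Y=0, W=2, X=3, Z=3) weight 1/90
  (Y=1, W=1, X=3, Z=0) weight 2/135
  (Y=1, W=1, X=4, Z=2) weight 1/60
  (Y=1, W=2, X=3, Z=0) weight 2/135
  (Y=1, W=2, X=4, Z=2) weight 1/60
Group by Y:
  weight(Y=0) = 1/18
  weight(Y=1) = 17/270
Total weight = 1/18 + 17/270 = 16/135
P(Y=0 | obs) = 1/18 / 16/135 = 15/32
P(Y=1 | obs) = 17/270 / 16/135 = 17/32

P(Y=0) = 15/32, P(Y=1) = 17/32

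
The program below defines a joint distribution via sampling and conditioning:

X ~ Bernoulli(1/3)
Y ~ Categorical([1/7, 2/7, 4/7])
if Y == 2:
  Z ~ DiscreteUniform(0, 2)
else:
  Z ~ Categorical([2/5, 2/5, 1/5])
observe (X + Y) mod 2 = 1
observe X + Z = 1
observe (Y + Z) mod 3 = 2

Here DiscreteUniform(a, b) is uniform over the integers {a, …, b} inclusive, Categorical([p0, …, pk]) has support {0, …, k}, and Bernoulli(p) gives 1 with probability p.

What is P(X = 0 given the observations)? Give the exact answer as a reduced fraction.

Enumerate traces; 2 have nonzero weight after conditioning:
  (X=0, Y=1, Z=1) weight 8/105
  (X=1, Y=2, Z=0) weight 4/63
Group by X:
  weight(X=0) = 8/105
  weight(X=1) = 4/63
Total weight = 8/105 + 4/63 = 44/315
P(X=0 | obs) = 8/105 / 44/315 = 6/11
P(X=1 | obs) = 4/63 / 44/315 = 5/11

P(X = 0 | obs) = 6/11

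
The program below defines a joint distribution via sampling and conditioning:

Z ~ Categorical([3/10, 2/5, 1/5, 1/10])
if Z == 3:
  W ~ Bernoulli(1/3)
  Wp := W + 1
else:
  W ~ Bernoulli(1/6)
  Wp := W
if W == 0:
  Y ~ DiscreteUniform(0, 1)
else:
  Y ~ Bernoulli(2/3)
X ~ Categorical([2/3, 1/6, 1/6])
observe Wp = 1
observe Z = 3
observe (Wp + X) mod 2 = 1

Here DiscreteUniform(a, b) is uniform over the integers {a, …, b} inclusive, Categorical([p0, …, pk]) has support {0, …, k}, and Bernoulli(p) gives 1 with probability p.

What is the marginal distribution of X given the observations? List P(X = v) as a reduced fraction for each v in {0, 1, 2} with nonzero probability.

Enumerate traces; 4 have nonzero weight after conditioning:
  (Z=3, W=0, Y=0, X=0) weight 1/45
  (Z=3, W=0, Y=0, X=2) weight 1/180
  (Z=3, W=0, Y=1, X=0) weight 1/45
  (Z=3, W=0, Y=1, X=2) weight 1/180
Group by X:
  weight(X=0) = 2/45
  weight(X=2) = 1/90
Total weight = 2/45 + 1/90 = 1/18
P(X=0 | obs) = 2/45 / 1/18 = 4/5
P(X=2 | obs) = 1/90 / 1/18 = 1/5

P(X=0) = 4/5, P(X=2) = 1/5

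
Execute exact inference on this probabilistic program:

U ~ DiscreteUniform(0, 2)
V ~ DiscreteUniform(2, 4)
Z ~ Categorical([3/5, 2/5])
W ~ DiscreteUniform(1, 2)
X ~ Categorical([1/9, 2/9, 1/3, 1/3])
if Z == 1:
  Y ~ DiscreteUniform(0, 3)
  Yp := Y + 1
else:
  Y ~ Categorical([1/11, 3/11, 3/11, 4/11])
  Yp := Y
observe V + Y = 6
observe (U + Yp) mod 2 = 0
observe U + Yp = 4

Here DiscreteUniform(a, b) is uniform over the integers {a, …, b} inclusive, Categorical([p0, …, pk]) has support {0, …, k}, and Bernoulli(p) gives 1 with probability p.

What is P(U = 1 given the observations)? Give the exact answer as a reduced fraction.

Enumerate traces; 32 have nonzero weight after conditioning:
  (U=0, V=3, Z=1, W=1, X=0, Y=3) weight 1/1620
  (U=0, V=3, Z=1, W=1, X=1, Y=3) weight 1/810
  (U=0, V=3, Z=1, W=1, X=2, Y=3) weight 1/540
  (U=0, V=3, Z=1, W=1, X=3, Y=3) weight 1/540
  (U=0, V=3, Z=1, W=2, X=0, Y=3) weight 1/1620
  (U=0, V=3, Z=1, W=2, X=1, Y=3) weight 1/810
  (U=0, V=3, Z=1, W=2, X=2, Y=3) weight 1/540
  (U=0, V=3, Z=1, W=2, X=3, Y=3) weight 1/540
  (U=1, V=3, Z=0, W=1, X=0, Y=3) weight 2/1485
  (U=2, V=4, Z=0, W=1, X=0, Y=2) weight 1/990
  … 22 more
Group by U:
  weight(U=0) = 1/90
  weight(U=1) = 7/198
  weight(U=2) = 1/55
Total weight = 1/90 + 7/198 + 1/55 = 32/495
P(U=0 | obs) = 1/90 / 32/495 = 11/64
P(U=1 | obs) = 7/198 / 32/495 = 35/64
P(U=2 | obs) = 1/55 / 32/495 = 9/32

P(U = 1 | obs) = 35/64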